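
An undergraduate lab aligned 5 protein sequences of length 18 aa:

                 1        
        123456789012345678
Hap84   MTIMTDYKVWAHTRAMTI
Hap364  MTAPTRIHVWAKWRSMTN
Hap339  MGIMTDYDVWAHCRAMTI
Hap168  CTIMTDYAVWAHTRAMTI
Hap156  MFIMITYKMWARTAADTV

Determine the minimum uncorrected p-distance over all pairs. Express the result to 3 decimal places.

Pairwise Hamming distances:
  Hap84 vs Hap364: 9
  Hap84 vs Hap339: 3
  Hap84 vs Hap168: 2
  Hap84 vs Hap156: 8
  Hap364 vs Hap339: 10
  Hap364 vs Hap168: 10
  Hap364 vs Hap156: 14
  Hap339 vs Hap168: 4
  Hap339 vs Hap156: 10
  Hap168 vs Hap156: 10
The smallest is 2 mismatches, between Hap84 and Hap168; p = 2/18 = 0.111.

0.111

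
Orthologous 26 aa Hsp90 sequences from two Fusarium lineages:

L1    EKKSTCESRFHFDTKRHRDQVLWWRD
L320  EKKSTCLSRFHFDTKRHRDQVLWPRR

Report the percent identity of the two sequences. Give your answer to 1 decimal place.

88.5%

The sequences differ at positions 7 (E/L), 24 (W/P), 26 (D/R).
23 of the 26 sites match, so the percent identity is 23/26 × 100 = 88.5%.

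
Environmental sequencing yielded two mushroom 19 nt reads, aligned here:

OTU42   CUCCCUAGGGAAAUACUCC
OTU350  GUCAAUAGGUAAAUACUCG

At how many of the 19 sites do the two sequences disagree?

5

Mismatches occur at site 1 (C→G), site 4 (C→A), site 5 (C→A), site 10 (G→U), site 19 (C→G).
That gives 5 mismatches out of 19 aligned sites, so the Hamming distance is 5.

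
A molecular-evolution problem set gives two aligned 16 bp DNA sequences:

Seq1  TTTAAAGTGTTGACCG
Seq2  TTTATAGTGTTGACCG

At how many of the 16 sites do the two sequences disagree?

A single mismatch occurs at site 5 (A→T).
That gives 1 mismatch out of 16 aligned sites, so the Hamming distance is 1.

1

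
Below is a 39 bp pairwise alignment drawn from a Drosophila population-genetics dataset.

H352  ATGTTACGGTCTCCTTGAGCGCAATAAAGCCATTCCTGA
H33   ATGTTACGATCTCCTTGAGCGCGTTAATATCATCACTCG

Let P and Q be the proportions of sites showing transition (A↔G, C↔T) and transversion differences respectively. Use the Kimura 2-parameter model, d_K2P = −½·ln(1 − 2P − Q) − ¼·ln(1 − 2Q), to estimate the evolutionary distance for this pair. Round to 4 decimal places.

Mismatches occur at site 9 (G↔A, transition), site 23 (A↔G, transition), site 24 (A↔T, transversion), site 28 (A↔T, transversion), site 29 (G↔A, transition), site 30 (C↔T, transition), site 34 (T↔C, transition), site 35 (C↔A, transversion), site 38 (G↔C, transversion), site 39 (A↔G, transition).
Of the 10 differences, 6 transitions and 4 transversions over 39 sites: P = 6/39 = 0.153846, Q = 4/39 = 0.102564.
d = −0.5·ln(0.589744) − 0.25·ln(0.794872) = −0.5·(-0.528067) − 0.25·(-0.229574) = 0.3214.

0.3214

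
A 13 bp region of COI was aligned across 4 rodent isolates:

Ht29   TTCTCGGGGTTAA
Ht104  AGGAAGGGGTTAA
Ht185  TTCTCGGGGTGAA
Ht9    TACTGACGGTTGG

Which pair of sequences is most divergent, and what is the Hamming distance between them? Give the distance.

9

Pairwise Hamming distances:
  Ht29 vs Ht104: 5
  Ht29 vs Ht185: 1
  Ht29 vs Ht9: 6
  Ht104 vs Ht185: 6
  Ht104 vs Ht9: 9
  Ht185 vs Ht9: 7
The largest is 9, between Ht104 and Ht9.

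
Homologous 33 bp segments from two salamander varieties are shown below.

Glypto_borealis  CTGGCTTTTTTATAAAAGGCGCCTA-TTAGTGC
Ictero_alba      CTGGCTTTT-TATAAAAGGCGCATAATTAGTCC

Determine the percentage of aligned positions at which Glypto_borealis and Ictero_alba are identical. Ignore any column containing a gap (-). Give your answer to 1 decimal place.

Excluding the 2 gap columns leaves 31 comparable sites.
Mismatches occur at site 23 (C/A), site 32 (G/C).
29 of the 31 comparable sites match, so the percent identity is 29/31 × 100 = 93.5%.

93.5%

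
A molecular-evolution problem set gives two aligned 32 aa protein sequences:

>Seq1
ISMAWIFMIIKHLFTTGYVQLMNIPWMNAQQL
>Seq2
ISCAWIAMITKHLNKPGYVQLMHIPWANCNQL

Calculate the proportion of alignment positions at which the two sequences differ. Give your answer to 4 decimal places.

Differing sites — 3:M/C; 7:F/A; 10:I/T; 14:F/N; 15:T/K; 16:T/P; 23:N/H; 27:M/A; 29:A/C; 30:Q/N.
There are 10 differences over 32 sites, so p = 10/32 = 0.3125.

0.3125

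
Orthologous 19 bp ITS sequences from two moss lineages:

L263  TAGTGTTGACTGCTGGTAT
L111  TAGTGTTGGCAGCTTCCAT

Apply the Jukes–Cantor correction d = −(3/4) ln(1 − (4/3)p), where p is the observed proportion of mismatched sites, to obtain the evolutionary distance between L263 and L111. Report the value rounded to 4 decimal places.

Differing sites — 9:A/G; 11:T/A; 15:G/T; 16:G/C; 17:T/C.
p = 5/19 = 0.263158.
d = −0.75 · ln(1 − (4/3)·0.263158) = −0.75 · ln(0.649123) = −0.75 · (-0.432133) = 0.3241.

0.3241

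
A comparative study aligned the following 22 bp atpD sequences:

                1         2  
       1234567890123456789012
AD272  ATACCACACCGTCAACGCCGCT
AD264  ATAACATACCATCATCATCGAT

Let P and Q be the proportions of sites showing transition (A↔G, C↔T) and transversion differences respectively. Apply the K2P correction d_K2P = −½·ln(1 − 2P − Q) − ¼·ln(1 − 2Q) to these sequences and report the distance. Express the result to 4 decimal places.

0.4262

The sequences differ at positions 4 (C/A, transversion), 7 (C/T, transition), 11 (G/A, transition), 15 (A/T, transversion), 17 (G/A, transition), 18 (C/T, transition), 21 (C/A, transversion).
Of the 7 differences, 4 transitions and 3 transversions over 22 sites: P = 4/22 = 0.181818, Q = 3/22 = 0.136364.
d = −0.5·ln(0.500000) − 0.25·ln(0.727272) = −0.5·(-0.693147) − 0.25·(-0.318455) = 0.4262.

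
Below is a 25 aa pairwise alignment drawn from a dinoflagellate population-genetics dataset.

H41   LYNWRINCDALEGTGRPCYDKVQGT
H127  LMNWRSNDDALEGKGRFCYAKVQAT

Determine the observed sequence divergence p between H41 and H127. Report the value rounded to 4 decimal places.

0.2800

Differing sites — 2:Y/M; 6:I/S; 8:C/D; 14:T/K; 17:P/F; 20:D/A; 24:G/A.
There are 7 differences over 25 sites, so p = 7/25 = 0.2800.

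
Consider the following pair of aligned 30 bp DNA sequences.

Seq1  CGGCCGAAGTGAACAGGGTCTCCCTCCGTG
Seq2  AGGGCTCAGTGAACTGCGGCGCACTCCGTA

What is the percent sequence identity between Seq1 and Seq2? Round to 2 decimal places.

The sequences differ at positions 1 (C/A), 4 (C/G), 6 (G/T), 7 (A/C), 15 (A/T), 17 (G/C), 19 (T/G), 21 (T/G), 23 (C/A), 30 (G/A).
20 of the 30 sites match, so the percent identity is 20/30 × 100 = 66.67%.

66.67%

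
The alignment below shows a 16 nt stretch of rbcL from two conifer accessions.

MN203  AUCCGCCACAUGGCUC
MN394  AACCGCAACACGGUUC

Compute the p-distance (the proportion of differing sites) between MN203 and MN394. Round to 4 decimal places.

0.2500

Differing sites — 2:U/A; 7:C/A; 11:U/C; 14:C/U.
There are 4 differences over 16 sites, so p = 4/16 = 0.2500.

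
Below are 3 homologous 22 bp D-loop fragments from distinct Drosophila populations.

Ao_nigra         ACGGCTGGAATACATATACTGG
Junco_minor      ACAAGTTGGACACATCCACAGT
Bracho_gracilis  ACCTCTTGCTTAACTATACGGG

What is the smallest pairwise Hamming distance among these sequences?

8

Pairwise Hamming distances:
  Ao_nigra vs Junco_minor: 10
  Ao_nigra vs Bracho_gracilis: 8
  Junco_minor vs Bracho_gracilis: 12
The smallest is 8, between Ao_nigra and Bracho_gracilis.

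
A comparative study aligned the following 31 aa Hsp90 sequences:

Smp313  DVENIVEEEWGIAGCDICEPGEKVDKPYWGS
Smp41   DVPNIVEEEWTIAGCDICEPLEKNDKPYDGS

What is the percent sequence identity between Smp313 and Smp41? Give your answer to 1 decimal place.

83.9%

Differing sites — 3:E/P; 11:G/T; 21:G/L; 24:V/N; 29:W/D.
26 of the 31 sites match, so the percent identity is 26/31 × 100 = 83.9%.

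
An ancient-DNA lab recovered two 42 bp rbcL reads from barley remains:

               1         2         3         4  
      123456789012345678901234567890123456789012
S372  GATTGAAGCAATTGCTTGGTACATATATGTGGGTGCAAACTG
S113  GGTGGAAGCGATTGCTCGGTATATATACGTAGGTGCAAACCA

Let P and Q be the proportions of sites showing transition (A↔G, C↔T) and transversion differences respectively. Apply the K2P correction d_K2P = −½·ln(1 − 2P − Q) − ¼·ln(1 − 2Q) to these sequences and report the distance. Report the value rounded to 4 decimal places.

0.2716

The sequences differ at positions 2 (A/G, transition), 4 (T/G, transversion), 10 (A/G, transition), 17 (T/C, transition), 22 (C/T, transition), 28 (T/C, transition), 31 (G/A, transition), 41 (T/C, transition), 42 (G/A, transition).
Of the 9 differences, 8 transitions and 1 transversion over 42 sites: P = 8/42 = 0.190476, Q = 1/42 = 0.023810.
d = −0.5·ln(0.595238) − 0.25·ln(0.952380) = −0.5·(-0.518794) − 0.25·(-0.048791) = 0.2716.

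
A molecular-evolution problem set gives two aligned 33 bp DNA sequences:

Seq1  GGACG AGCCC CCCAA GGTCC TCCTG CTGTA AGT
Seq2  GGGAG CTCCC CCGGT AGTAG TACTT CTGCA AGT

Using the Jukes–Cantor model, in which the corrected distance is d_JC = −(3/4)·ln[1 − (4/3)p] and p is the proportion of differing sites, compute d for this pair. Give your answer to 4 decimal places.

0.5587

Mismatches occur at site 3 (A/G), site 4 (C/A), site 6 (A/C), site 7 (G/T), site 13 (C/G), site 14 (A/G), site 15 (A/T), site 16 (G/A), site 19 (C/A), site 20 (C/G), site 22 (C/A), site 25 (G/T), site 29 (T/C).
p = 13/33 = 0.393939.
d = −0.75 · ln(1 − (4/3)·0.393939) = −0.75 · ln(0.474748) = −0.75 · (-0.744971) = 0.5587.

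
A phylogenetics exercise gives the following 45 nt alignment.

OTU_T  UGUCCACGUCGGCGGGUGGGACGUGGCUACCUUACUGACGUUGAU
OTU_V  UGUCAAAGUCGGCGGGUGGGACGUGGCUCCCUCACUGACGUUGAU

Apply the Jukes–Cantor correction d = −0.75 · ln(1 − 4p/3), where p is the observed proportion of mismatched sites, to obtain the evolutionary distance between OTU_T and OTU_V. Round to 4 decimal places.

0.0946

The sequences differ at positions 5 (C/A), 7 (C/A), 29 (A/C), 33 (U/C).
p = 4/45 = 0.088889.
d = −0.75 · ln(1 − (4/3)·0.088889) = −0.75 · ln(0.881481) = −0.75 · (-0.126152) = 0.0946.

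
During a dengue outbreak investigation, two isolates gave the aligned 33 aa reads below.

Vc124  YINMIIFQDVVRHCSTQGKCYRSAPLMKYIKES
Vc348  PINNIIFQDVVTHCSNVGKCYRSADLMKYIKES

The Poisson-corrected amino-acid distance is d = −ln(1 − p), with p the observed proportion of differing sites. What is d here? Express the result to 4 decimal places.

Differing sites — 1:Y/P; 4:M/N; 12:R/T; 16:T/N; 17:Q/V; 25:P/D.
p = 6/33 = 0.181818.
d = −ln(1 − 0.181818) = −ln(0.818182) = 0.2007.

0.2007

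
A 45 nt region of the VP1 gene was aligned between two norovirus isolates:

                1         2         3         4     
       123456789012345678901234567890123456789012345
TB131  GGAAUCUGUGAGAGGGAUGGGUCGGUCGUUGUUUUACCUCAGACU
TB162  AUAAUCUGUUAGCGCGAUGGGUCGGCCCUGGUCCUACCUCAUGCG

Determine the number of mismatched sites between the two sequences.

The sequences differ at positions 1 (G/A), 2 (G/U), 10 (G/U), 13 (A/C), 15 (G/C), 26 (U/C), 28 (G/C), 30 (U/G), 33 (U/C), 34 (U/C), 42 (G/U), 43 (A/G), 45 (U/G).
That gives 13 mismatches out of 45 aligned sites, so the Hamming distance is 13.

13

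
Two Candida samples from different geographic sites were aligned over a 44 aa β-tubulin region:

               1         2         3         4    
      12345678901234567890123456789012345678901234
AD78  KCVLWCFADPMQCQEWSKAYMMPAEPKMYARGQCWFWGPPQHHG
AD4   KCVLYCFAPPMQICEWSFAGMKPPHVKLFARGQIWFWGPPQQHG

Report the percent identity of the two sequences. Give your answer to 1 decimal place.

68.2%

Mismatches occur at site 5 (W→Y), site 9 (D→P), site 13 (C→I), site 14 (Q→C), site 18 (K→F), site 20 (Y→G), site 22 (M→K), site 24 (A→P), site 25 (E→H), site 26 (P→V), site 28 (M→L), site 29 (Y→F), site 34 (C→I), site 42 (H→Q).
30 of the 44 sites match, so the percent identity is 30/44 × 100 = 68.2%.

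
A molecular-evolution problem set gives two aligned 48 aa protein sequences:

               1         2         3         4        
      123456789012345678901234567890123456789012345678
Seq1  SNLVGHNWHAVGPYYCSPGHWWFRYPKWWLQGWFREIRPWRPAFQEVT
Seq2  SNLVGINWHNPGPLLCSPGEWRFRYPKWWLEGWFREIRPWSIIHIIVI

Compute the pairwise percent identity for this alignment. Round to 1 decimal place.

Differing sites — 6:H/I; 10:A/N; 11:V/P; 14:Y/L; 15:Y/L; 20:H/E; 22:W/R; 31:Q/E; 41:R/S; 42:P/I; 43:A/I; 44:F/H; 45:Q/I; 46:E/I; 48:T/I.
33 of the 48 sites match, so the percent identity is 33/48 × 100 = 68.8%.

68.8%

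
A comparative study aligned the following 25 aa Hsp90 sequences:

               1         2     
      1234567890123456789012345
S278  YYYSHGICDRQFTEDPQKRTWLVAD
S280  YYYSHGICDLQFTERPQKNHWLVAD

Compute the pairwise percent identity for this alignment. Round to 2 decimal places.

The sequences differ at positions 10 (R/L), 15 (D/R), 19 (R/N), 20 (T/H).
21 of the 25 sites match, so the percent identity is 21/25 × 100 = 84.00%.

84.00%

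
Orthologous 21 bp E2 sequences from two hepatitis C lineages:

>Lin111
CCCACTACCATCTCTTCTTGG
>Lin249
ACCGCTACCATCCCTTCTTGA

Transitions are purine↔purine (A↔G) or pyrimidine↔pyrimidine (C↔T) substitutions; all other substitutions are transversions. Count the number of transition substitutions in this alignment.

The sequences differ at positions 1 (C/A, transversion), 4 (A/G, transition), 13 (T/C, transition), 21 (G/A, transition).
Of the 4 differences, 3 transitions and 1 transversion, so the answer is 3.

3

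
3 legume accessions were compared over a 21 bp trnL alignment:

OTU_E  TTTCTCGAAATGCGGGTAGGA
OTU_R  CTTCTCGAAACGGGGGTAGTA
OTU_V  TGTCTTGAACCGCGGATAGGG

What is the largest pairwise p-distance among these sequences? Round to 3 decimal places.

Pairwise Hamming distances:
  OTU_E vs OTU_R: 4
  OTU_E vs OTU_V: 6
  OTU_R vs OTU_V: 8
The largest is 8 mismatches, between OTU_R and OTU_V; p = 8/21 = 0.381.

0.381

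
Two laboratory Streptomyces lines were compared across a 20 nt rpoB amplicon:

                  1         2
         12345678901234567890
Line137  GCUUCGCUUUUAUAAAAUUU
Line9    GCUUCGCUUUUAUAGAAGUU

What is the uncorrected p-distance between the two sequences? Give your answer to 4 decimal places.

0.1000

The sequences differ at positions 15 (A/G), 18 (U/G).
There are 2 differences over 20 sites, so p = 2/20 = 0.1000.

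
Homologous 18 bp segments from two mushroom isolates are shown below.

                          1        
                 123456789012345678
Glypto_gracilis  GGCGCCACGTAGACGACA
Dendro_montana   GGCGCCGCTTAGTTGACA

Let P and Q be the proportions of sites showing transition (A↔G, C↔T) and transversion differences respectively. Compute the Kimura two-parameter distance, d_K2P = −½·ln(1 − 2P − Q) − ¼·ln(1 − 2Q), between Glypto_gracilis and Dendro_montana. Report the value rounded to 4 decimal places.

Differing sites — 7:A/G (Ti); 9:G/T (Tv); 13:A/T (Tv); 14:C/T (Ti).
Of the 4 differences, 2 transitions and 2 transversions over 18 sites: P = 2/18 = 0.111111, Q = 2/18 = 0.111111.
d = −0.5·ln(0.666667) − 0.25·ln(0.777778) = −0.5·(-0.405465) − 0.25·(-0.251314) = 0.2656.

0.2656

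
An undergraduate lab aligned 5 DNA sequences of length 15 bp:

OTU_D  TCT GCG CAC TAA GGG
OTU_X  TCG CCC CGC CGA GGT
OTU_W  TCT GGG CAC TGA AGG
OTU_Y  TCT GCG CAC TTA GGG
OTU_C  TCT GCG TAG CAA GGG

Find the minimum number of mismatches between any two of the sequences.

1

Pairwise Hamming distances:
  OTU_D vs OTU_X: 7
  OTU_D vs OTU_W: 3
  OTU_D vs OTU_Y: 1
  OTU_D vs OTU_C: 3
  OTU_X vs OTU_W: 8
  OTU_X vs OTU_Y: 7
  OTU_X vs OTU_C: 8
  OTU_W vs OTU_Y: 3
  OTU_W vs OTU_C: 6
  OTU_Y vs OTU_C: 4
The smallest is 1, between OTU_D and OTU_Y.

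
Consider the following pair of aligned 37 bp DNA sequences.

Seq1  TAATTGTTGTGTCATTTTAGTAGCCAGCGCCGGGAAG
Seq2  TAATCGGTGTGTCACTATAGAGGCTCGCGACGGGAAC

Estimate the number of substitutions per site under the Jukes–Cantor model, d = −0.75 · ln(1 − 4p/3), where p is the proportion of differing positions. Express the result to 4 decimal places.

0.3351

Differing sites — 5:T/C; 7:T/G; 15:T/C; 17:T/A; 21:T/A; 22:A/G; 25:C/T; 26:A/C; 30:C/A; 37:G/C.
p = 10/37 = 0.270270.
d = −0.75 · ln(1 − (4/3)·0.270270) = −0.75 · ln(0.639640) = −0.75 · (-0.446850) = 0.3351.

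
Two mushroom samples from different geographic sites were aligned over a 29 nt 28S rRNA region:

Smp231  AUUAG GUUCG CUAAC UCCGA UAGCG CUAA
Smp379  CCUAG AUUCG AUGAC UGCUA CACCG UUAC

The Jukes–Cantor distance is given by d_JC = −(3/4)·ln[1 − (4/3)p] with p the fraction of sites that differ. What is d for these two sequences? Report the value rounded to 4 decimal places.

0.5285

The sequences differ at positions 1 (A/C), 2 (U/C), 6 (G/A), 11 (C/A), 13 (A/G), 17 (C/G), 19 (G/U), 21 (U/C), 23 (G/C), 26 (C/U), 29 (A/C).
p = 11/29 = 0.379310.
d = −0.75 · ln(1 − (4/3)·0.379310) = −0.75 · ln(0.494253) = −0.75 · (-0.704708) = 0.5285.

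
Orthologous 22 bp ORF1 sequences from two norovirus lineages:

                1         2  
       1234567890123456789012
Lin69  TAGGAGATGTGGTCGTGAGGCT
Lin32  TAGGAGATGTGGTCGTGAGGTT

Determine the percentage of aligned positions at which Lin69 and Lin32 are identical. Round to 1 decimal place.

The sequences differ at position 21 (C/T).
21 of the 22 sites match, so the percent identity is 21/22 × 100 = 95.5%.

95.5%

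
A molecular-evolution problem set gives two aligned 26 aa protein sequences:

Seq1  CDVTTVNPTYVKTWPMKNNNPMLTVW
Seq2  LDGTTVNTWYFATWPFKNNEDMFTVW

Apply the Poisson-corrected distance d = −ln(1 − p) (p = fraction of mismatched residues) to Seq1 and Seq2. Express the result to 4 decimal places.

0.4855

The sequences differ at positions 1 (C/L), 3 (V/G), 8 (P/T), 9 (T/W), 11 (V/F), 12 (K/A), 16 (M/F), 20 (N/E), 21 (P/D), 23 (L/F).
p = 10/26 = 0.384615.
d = −ln(1 − 0.384615) = −ln(0.615385) = 0.4855.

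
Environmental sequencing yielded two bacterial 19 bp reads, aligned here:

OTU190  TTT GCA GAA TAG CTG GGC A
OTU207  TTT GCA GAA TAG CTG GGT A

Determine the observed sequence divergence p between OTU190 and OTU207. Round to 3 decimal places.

0.053

Differing sites — 18:C/T.
There are 1 differences over 19 sites, so p = 1/19 = 0.053.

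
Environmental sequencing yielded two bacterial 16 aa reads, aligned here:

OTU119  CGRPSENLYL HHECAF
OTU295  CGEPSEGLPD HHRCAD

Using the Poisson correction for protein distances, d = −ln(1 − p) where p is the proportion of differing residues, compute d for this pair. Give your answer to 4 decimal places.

The sequences differ at positions 3 (R/E), 7 (N/G), 9 (Y/P), 10 (L/D), 13 (E/R), 16 (F/D).
p = 6/16 = 0.375000.
d = −ln(1 − 0.375000) = −ln(0.625000) = 0.4700.

0.4700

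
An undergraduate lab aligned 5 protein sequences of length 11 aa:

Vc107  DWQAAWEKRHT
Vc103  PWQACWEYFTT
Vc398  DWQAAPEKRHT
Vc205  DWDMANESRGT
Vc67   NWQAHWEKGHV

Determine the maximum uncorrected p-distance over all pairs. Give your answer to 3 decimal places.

Pairwise Hamming distances:
  Vc107 vs Vc103: 5
  Vc107 vs Vc398: 1
  Vc107 vs Vc205: 5
  Vc107 vs Vc67: 4
  Vc103 vs Vc398: 6
  Vc103 vs Vc205: 8
  Vc103 vs Vc67: 6
  Vc398 vs Vc205: 5
  Vc398 vs Vc67: 5
  Vc205 vs Vc67: 9
The largest is 9 mismatches, between Vc205 and Vc67; p = 9/11 = 0.818.

0.818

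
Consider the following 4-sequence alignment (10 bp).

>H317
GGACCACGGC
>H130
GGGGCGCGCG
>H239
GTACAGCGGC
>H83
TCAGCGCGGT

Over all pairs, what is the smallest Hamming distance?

3

Pairwise Hamming distances:
  H317 vs H130: 5
  H317 vs H239: 3
  H317 vs H83: 5
  H130 vs H239: 6
  H130 vs H83: 5
  H239 vs H83: 5
The smallest is 3, between H317 and H239.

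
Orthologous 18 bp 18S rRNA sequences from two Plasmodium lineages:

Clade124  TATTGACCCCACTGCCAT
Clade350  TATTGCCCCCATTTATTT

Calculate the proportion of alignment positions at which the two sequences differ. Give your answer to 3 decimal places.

0.333

Differing sites — 6:A/C; 12:C/T; 14:G/T; 15:C/A; 16:C/T; 17:A/T.
There are 6 differences over 18 sites, so p = 6/18 = 0.333.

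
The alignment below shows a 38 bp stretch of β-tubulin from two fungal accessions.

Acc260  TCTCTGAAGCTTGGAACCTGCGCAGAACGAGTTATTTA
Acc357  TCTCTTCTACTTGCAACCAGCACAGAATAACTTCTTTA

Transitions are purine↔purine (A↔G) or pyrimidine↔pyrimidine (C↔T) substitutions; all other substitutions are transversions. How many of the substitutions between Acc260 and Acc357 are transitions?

The sequences differ at positions 6 (G/T, transversion), 7 (A/C, transversion), 8 (A/T, transversion), 9 (G/A, transition), 14 (G/C, transversion), 19 (T/A, transversion), 22 (G/A, transition), 28 (C/T, transition), 29 (G/A, transition), 31 (G/C, transversion), 34 (A/C, transversion).
Of the 11 differences, 4 transitions and 7 transversions, so the answer is 4.

4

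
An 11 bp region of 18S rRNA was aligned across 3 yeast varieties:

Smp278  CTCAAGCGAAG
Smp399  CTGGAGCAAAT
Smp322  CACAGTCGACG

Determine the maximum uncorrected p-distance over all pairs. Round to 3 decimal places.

Pairwise Hamming distances:
  Smp278 vs Smp399: 4
  Smp278 vs Smp322: 4
  Smp399 vs Smp322: 8
The largest is 8 mismatches, between Smp399 and Smp322; p = 8/11 = 0.727.

0.727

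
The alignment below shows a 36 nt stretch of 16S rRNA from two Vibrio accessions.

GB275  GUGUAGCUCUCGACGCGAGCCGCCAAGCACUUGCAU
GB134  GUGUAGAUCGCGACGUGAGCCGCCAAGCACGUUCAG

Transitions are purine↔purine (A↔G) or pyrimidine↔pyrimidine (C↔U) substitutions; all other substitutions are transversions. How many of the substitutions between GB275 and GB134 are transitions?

1

Differing sites — 7:C/A (Tv); 10:U/G (Tv); 16:C/U (Ti); 31:U/G (Tv); 33:G/U (Tv); 36:U/G (Tv).
Of the 6 differences, 1 transition and 5 transversions, so the answer is 1.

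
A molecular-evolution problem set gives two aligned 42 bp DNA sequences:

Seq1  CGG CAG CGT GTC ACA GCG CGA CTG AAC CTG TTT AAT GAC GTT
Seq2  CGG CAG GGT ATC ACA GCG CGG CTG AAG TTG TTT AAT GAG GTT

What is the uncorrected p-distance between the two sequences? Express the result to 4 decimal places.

Differing sites — 7:C/G; 10:G/A; 21:A/G; 27:C/G; 28:C/T; 39:C/G.
There are 6 differences over 42 sites, so p = 6/42 = 0.1429.

0.1429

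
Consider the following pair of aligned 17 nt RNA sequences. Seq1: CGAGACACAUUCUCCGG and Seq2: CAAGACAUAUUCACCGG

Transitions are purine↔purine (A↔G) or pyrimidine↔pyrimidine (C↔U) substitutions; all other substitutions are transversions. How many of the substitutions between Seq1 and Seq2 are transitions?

2

Differing sites — 2:G/A (Ti); 8:C/U (Ti); 13:U/A (Tv).
Of the 3 differences, 2 transitions and 1 transversion, so the answer is 2.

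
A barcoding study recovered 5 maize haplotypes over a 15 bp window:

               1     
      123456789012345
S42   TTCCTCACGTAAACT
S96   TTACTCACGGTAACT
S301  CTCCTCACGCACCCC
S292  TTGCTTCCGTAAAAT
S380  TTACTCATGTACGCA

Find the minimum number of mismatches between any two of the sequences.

Pairwise Hamming distances:
  S42 vs S96: 3
  S42 vs S301: 5
  S42 vs S292: 4
  S42 vs S380: 5
  S96 vs S301: 7
  S96 vs S292: 6
  S96 vs S380: 6
  S301 vs S292: 9
  S301 vs S380: 6
  S292 vs S380: 8
The smallest is 3, between S42 and S96.

3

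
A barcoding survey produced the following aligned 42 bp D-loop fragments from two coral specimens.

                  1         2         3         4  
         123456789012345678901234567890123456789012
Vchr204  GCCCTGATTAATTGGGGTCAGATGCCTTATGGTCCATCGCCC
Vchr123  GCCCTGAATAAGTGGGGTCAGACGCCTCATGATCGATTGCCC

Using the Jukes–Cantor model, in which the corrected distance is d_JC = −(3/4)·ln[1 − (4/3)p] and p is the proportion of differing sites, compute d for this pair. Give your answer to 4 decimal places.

Differing sites — 8:T/A; 12:T/G; 23:T/C; 28:T/C; 32:G/A; 35:C/G; 38:C/T.
p = 7/42 = 0.166667.
d = −0.75 · ln(1 − (4/3)·0.166667) = −0.75 · ln(0.777777) = −0.75 · (-0.251315) = 0.1885.

0.1885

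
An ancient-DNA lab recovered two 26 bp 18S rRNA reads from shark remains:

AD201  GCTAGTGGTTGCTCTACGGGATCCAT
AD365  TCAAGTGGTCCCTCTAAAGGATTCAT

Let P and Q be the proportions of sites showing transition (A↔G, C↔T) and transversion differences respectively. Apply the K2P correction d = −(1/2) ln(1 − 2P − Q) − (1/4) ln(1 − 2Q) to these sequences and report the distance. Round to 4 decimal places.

The sequences differ at positions 1 (G/T, transversion), 3 (T/A, transversion), 10 (T/C, transition), 11 (G/C, transversion), 17 (C/A, transversion), 18 (G/A, transition), 23 (C/T, transition).
Of the 7 differences, 3 transitions and 4 transversions over 26 sites: P = 3/26 = 0.115385, Q = 4/26 = 0.153846.
d = −0.5·ln(0.615384) − 0.25·ln(0.692308) = −0.5·(-0.485509) − 0.25·(-0.367724) = 0.3347.

0.3347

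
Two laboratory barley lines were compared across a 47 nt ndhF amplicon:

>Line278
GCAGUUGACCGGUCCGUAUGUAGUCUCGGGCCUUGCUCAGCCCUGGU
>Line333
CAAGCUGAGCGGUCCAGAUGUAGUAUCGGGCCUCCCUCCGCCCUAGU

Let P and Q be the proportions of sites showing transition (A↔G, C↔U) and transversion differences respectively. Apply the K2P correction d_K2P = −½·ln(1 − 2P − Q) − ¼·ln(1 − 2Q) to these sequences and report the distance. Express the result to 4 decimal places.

The sequences differ at positions 1 (G/C, transversion), 2 (C/A, transversion), 5 (U/C, transition), 9 (C/G, transversion), 16 (G/A, transition), 17 (U/G, transversion), 25 (C/A, transversion), 34 (U/C, transition), 35 (G/C, transversion), 39 (A/C, transversion), 45 (G/A, transition).
Of the 11 differences, 4 transitions and 7 transversions over 47 sites: P = 4/47 = 0.085106, Q = 7/47 = 0.148936.
d = −0.5·ln(0.680852) − 0.25·ln(0.702128) = −0.5·(-0.384410) − 0.25·(-0.353640) = 0.2806.

0.2806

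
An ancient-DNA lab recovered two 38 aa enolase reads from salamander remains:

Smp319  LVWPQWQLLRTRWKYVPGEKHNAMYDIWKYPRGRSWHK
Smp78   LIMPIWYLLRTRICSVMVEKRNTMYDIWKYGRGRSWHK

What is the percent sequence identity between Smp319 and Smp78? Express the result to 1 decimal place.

Differing sites — 2:V/I; 3:W/M; 5:Q/I; 7:Q/Y; 13:W/I; 14:K/C; 15:Y/S; 17:P/M; 18:G/V; 21:H/R; 23:A/T; 31:P/G.
26 of the 38 sites match, so the percent identity is 26/38 × 100 = 68.4%.

68.4%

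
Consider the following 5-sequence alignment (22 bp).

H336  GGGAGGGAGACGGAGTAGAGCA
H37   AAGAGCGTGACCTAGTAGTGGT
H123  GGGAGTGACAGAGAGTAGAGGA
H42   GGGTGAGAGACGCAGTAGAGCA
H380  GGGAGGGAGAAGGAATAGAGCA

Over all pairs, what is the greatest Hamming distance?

Pairwise Hamming distances:
  H336 vs H37: 9
  H336 vs H123: 5
  H336 vs H42: 3
  H336 vs H380: 2
  H37 vs H123: 10
  H37 vs H42: 10
  H37 vs H380: 11
  H123 vs H42: 7
  H123 vs H380: 6
  H42 vs H380: 5
The largest is 11, between H37 and H380.

11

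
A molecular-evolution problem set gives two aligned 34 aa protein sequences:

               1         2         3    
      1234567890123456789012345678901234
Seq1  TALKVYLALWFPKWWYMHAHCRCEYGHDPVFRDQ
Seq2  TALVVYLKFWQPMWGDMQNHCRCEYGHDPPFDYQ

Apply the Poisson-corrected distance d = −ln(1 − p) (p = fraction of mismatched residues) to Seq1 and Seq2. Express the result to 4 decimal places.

0.4353

Mismatches occur at site 4 (K→V), site 8 (A→K), site 9 (L→F), site 11 (F→Q), site 13 (K→M), site 15 (W→G), site 16 (Y→D), site 18 (H→Q), site 19 (A→N), site 30 (V→P), site 32 (R→D), site 33 (D→Y).
p = 12/34 = 0.352941.
d = −ln(1 − 0.352941) = −ln(0.647059) = 0.4353.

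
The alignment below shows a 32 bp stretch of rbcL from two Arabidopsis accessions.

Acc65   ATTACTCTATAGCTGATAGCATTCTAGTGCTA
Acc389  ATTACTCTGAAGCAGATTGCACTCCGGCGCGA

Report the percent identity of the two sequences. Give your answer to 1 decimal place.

71.9%

Differing sites — 9:A/G; 10:T/A; 14:T/A; 18:A/T; 22:T/C; 25:T/C; 26:A/G; 28:T/C; 31:T/G.
23 of the 32 sites match, so the percent identity is 23/32 × 100 = 71.9%.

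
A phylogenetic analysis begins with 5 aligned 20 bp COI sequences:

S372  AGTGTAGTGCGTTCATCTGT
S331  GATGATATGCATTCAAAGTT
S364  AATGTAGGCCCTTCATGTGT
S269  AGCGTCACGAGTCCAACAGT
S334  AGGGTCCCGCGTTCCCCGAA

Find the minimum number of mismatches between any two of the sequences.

Pairwise Hamming distances:
  S372 vs S331: 10
  S372 vs S364: 5
  S372 vs S269: 8
  S372 vs S334: 9
  S331 vs S364: 11
  S331 vs S269: 12
  S331 vs S334: 13
  S364 vs S269: 12
  S364 vs S334: 13
  S269 vs S334: 9
The smallest is 5, between S372 and S364.

5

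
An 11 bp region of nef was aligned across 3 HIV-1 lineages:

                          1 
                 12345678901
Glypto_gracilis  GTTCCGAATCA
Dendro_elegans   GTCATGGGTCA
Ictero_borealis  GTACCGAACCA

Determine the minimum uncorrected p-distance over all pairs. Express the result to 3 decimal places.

Pairwise Hamming distances:
  Glypto_gracilis vs Dendro_elegans: 5
  Glypto_gracilis vs Ictero_borealis: 2
  Dendro_elegans vs Ictero_borealis: 6
The smallest is 2 mismatches, between Glypto_gracilis and Ictero_borealis; p = 2/11 = 0.182.

0.182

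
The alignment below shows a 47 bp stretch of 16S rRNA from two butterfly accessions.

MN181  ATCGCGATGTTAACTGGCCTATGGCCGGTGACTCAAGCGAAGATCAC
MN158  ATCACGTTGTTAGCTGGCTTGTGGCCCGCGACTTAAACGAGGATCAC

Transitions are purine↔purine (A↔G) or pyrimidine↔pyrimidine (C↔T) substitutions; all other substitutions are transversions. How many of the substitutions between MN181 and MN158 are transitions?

Mismatches occur at site 4 (G→A, transition), site 7 (A→T, transversion), site 13 (A→G, transition), site 19 (C→T, transition), site 21 (A→G, transition), site 27 (G→C, transversion), site 29 (T→C, transition), site 34 (C→T, transition), site 37 (G→A, transition), site 41 (A→G, transition).
Of the 10 differences, 8 transitions and 2 transversions, so the answer is 8.

8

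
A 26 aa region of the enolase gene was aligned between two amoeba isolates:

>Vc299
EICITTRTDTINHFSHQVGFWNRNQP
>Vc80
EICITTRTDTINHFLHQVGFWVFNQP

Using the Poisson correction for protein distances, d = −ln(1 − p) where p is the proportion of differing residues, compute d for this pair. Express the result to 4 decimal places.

0.1226

The sequences differ at positions 15 (S/L), 22 (N/V), 23 (R/F).
p = 3/26 = 0.115385.
d = −ln(1 − 0.115385) = −ln(0.884615) = 0.1226.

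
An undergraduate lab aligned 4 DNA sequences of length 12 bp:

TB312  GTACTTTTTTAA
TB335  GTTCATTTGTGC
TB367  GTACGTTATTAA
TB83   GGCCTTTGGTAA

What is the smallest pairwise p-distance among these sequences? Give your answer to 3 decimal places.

Pairwise Hamming distances:
  TB312 vs TB335: 5
  TB312 vs TB367: 2
  TB312 vs TB83: 4
  TB335 vs TB367: 6
  TB335 vs TB83: 6
  TB367 vs TB83: 5
The smallest is 2 mismatches, between TB312 and TB367; p = 2/12 = 0.167.

0.167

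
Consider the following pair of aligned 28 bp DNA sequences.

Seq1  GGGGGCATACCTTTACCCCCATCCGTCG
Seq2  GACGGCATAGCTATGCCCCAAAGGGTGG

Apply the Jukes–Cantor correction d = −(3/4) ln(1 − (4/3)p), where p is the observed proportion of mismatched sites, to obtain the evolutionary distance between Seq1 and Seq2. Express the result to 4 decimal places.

0.4850

Differing sites — 2:G/A; 3:G/C; 10:C/G; 13:T/A; 15:A/G; 20:C/A; 22:T/A; 23:C/G; 24:C/G; 27:C/G.
p = 10/28 = 0.357143.
d = −0.75 · ln(1 − (4/3)·0.357143) = −0.75 · ln(0.523809) = −0.75 · (-0.646628) = 0.4850.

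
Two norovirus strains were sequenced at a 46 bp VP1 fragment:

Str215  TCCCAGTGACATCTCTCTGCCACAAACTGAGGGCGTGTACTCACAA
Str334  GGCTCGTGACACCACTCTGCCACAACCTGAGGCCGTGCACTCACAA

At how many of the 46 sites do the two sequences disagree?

9

Mismatches occur at site 1 (T↔G), site 2 (C↔G), site 4 (C↔T), site 5 (A↔C), site 12 (T↔C), site 14 (T↔A), site 26 (A↔C), site 33 (G↔C), site 38 (T↔C).
That gives 9 mismatches out of 46 aligned sites, so the Hamming distance is 9.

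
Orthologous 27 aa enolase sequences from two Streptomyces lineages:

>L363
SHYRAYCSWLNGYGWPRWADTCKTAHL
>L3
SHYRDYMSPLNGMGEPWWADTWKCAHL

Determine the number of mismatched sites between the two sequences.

Mismatches occur at site 5 (A/D), site 7 (C/M), site 9 (W/P), site 13 (Y/M), site 15 (W/E), site 17 (R/W), site 22 (C/W), site 24 (T/C).
That gives 8 mismatches out of 27 aligned sites, so the Hamming distance is 8.

8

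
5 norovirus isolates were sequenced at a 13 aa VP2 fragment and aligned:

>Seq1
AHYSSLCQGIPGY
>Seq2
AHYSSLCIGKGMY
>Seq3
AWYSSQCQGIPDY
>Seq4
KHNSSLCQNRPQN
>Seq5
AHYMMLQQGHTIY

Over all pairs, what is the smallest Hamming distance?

Pairwise Hamming distances:
  Seq1 vs Seq2: 4
  Seq1 vs Seq3: 3
  Seq1 vs Seq4: 6
  Seq1 vs Seq5: 6
  Seq2 vs Seq3: 6
  Seq2 vs Seq4: 8
  Seq2 vs Seq5: 7
  Seq3 vs Seq4: 8
  Seq3 vs Seq5: 8
  Seq4 vs Seq5: 10
The smallest is 3, between Seq1 and Seq3.

3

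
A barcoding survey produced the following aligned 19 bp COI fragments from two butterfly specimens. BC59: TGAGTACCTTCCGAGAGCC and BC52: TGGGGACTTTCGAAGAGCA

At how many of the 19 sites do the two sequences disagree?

6

The sequences differ at positions 3 (A/G), 5 (T/G), 8 (C/T), 12 (C/G), 13 (G/A), 19 (C/A).
That gives 6 mismatches out of 19 aligned sites, so the Hamming distance is 6.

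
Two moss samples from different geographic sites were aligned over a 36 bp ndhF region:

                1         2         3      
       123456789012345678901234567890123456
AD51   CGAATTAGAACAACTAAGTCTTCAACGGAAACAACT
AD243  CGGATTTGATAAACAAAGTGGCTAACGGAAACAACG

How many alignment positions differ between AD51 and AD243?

10

Mismatches occur at site 3 (A/G), site 7 (A/T), site 10 (A/T), site 11 (C/A), site 15 (T/A), site 20 (C/G), site 21 (T/G), site 22 (T/C), site 23 (C/T), site 36 (T/G).
That gives 10 mismatches out of 36 aligned sites, so the Hamming distance is 10.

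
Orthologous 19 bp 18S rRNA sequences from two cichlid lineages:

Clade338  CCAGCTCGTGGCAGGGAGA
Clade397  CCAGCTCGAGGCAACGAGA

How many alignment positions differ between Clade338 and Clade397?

Mismatches occur at site 9 (T→A), site 14 (G→A), site 15 (G→C).
That gives 3 mismatches out of 19 aligned sites, so the Hamming distance is 3.

3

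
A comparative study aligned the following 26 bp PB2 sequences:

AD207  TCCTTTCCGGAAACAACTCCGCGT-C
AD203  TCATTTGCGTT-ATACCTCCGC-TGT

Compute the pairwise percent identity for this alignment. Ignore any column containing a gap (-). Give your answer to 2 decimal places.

69.57%

Excluding the 3 gap columns leaves 23 comparable sites.
The sequences differ at positions 3 (C/A), 7 (C/G), 10 (G/T), 11 (A/T), 14 (C/T), 16 (A/C), 26 (C/T).
16 of the 23 comparable sites match, so the percent identity is 16/23 × 100 = 69.57%.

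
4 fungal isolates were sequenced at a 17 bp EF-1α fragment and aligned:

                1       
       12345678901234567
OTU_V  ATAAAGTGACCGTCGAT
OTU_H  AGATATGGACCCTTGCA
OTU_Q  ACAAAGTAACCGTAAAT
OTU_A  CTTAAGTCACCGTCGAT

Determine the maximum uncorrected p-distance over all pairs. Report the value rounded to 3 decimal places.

0.647

Pairwise Hamming distances:
  OTU_V vs OTU_H: 8
  OTU_V vs OTU_Q: 4
  OTU_V vs OTU_A: 3
  OTU_H vs OTU_Q: 10
  OTU_H vs OTU_A: 11
  OTU_Q vs OTU_A: 6
The largest is 11 mismatches, between OTU_H and OTU_A; p = 11/17 = 0.647.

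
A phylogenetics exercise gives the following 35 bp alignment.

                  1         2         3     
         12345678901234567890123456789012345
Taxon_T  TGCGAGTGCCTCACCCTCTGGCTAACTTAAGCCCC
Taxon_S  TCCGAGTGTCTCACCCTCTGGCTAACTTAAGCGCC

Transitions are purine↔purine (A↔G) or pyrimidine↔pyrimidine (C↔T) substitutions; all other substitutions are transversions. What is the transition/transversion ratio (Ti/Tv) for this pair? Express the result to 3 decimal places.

Mismatches occur at site 2 (G↔C, transversion), site 9 (C↔T, transition), site 33 (C↔G, transversion).
Of the 3 differences, 1 transition and 2 transversions, so Ti/Tv = 1/2 = 0.500.

0.500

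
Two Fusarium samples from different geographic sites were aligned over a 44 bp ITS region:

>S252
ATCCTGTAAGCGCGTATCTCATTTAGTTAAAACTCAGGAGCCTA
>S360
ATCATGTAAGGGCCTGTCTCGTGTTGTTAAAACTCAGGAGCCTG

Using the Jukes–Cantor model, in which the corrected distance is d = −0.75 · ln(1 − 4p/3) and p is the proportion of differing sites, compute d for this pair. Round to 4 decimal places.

The sequences differ at positions 4 (C/A), 11 (C/G), 14 (G/C), 16 (A/G), 21 (A/G), 23 (T/G), 25 (A/T), 44 (A/G).
p = 8/44 = 0.181818.
d = −0.75 · ln(1 − (4/3)·0.181818) = −0.75 · ln(0.757576) = −0.75 · (-0.277631) = 0.2082.

0.2082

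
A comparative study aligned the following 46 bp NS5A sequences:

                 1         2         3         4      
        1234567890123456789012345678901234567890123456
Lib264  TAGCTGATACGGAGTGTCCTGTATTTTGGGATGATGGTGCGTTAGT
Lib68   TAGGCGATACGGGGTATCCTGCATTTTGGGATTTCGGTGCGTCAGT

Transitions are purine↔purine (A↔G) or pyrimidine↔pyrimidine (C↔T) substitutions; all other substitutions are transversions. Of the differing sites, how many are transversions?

The sequences differ at positions 4 (C/G, transversion), 5 (T/C, transition), 13 (A/G, transition), 16 (G/A, transition), 22 (T/C, transition), 33 (G/T, transversion), 34 (A/T, transversion), 35 (T/C, transition), 43 (T/C, transition).
Of the 9 differences, 6 transitions and 3 transversions, so the answer is 3.

3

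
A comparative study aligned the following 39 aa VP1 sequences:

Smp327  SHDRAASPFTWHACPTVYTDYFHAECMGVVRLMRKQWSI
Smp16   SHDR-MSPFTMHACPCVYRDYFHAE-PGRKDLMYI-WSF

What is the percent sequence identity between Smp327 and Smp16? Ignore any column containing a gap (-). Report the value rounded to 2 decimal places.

Excluding the 3 gap columns leaves 36 comparable sites.
The sequences differ at positions 6 (A/M), 11 (W/M), 16 (T/C), 19 (T/R), 27 (M/P), 29 (V/R), 30 (V/K), 31 (R/D), 34 (R/Y), 35 (K/I), 39 (I/F).
25 of the 36 comparable sites match, so the percent identity is 25/36 × 100 = 69.44%.

69.44%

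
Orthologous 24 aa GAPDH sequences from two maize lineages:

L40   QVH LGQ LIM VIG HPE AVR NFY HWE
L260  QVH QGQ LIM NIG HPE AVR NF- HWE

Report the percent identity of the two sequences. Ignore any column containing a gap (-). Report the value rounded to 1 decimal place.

91.3%

Excluding the 1 gap column leaves 23 comparable sites.
Mismatches occur at site 4 (L/Q), site 10 (V/N).
21 of the 23 comparable sites match, so the percent identity is 21/23 × 100 = 91.3%.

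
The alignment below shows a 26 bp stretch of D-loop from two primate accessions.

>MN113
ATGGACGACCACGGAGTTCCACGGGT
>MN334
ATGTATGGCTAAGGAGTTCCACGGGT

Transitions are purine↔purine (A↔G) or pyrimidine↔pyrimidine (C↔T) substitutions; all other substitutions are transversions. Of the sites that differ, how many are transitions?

Mismatches occur at site 4 (G→T, transversion), site 6 (C→T, transition), site 8 (A→G, transition), site 10 (C→T, transition), site 12 (C→A, transversion).
Of the 5 differences, 3 transitions and 2 transversions, so the answer is 3.

3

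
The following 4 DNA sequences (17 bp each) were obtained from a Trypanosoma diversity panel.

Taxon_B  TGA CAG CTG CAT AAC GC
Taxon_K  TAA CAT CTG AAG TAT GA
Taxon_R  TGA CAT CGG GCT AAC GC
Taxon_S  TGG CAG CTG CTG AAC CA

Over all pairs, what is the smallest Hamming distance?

4

Pairwise Hamming distances:
  Taxon_B vs Taxon_K: 7
  Taxon_B vs Taxon_R: 4
  Taxon_B vs Taxon_S: 5
  Taxon_K vs Taxon_R: 8
  Taxon_K vs Taxon_S: 8
  Taxon_R vs Taxon_S: 8
The smallest is 4, between Taxon_B and Taxon_R.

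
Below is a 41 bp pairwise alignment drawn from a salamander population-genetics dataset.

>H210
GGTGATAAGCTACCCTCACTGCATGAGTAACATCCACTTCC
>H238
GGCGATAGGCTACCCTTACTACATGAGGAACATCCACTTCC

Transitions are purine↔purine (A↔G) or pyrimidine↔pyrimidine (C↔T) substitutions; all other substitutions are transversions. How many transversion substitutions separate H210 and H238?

The sequences differ at positions 3 (T/C, transition), 8 (A/G, transition), 17 (C/T, transition), 21 (G/A, transition), 28 (T/G, transversion).
Of the 5 differences, 4 transitions and 1 transversion, so the answer is 1.

1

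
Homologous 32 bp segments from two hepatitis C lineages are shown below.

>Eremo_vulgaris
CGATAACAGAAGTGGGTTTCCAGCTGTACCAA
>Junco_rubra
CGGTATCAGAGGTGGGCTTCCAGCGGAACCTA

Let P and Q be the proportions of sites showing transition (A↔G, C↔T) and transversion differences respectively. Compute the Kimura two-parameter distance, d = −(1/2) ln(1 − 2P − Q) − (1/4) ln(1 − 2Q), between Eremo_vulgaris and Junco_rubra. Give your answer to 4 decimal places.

The sequences differ at positions 3 (A/G, transition), 6 (A/T, transversion), 11 (A/G, transition), 17 (T/C, transition), 25 (T/G, transversion), 27 (T/A, transversion), 31 (A/T, transversion).
Of the 7 differences, 3 transitions and 4 transversions over 32 sites: P = 3/32 = 0.093750, Q = 4/32 = 0.125000.
d = −0.5·ln(0.687500) − 0.25·ln(0.750000) = −0.5·(-0.374693) − 0.25·(-0.287682) = 0.2593.

0.2593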